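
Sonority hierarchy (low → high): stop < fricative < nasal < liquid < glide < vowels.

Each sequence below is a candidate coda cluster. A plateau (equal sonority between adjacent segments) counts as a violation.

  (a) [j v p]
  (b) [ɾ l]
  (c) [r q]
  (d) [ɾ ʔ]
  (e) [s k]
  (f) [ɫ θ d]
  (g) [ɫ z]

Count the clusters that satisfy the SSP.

6

(a) [j v p]: profile 5-2-1 — obeys.
(b) [ɾ l]: profile 4-4 — violates.
(c) [r q]: profile 4-1 — obeys.
(d) [ɾ ʔ]: profile 4-1 — obeys.
(e) [s k]: profile 2-1 — obeys.
(f) [ɫ θ d]: profile 4-2-1 — obeys.
(g) [ɫ z]: profile 4-2 — obeys.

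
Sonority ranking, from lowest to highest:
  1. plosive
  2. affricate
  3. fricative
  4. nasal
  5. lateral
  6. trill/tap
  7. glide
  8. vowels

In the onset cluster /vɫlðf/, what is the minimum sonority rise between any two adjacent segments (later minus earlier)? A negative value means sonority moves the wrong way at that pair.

/v/ is a fricative (sonority 3).
/ɫ/ is a lateral (sonority 5).
/l/ is a lateral (sonority 5).
/ð/ is a fricative (sonority 3).
/f/ is a fricative (sonority 3).
/v/→/ɫ/: change +2.
/ɫ/→/l/: change +0.
/l/→/ð/: change -2.
/ð/→/f/: change +0.
Minimum = -2.

-2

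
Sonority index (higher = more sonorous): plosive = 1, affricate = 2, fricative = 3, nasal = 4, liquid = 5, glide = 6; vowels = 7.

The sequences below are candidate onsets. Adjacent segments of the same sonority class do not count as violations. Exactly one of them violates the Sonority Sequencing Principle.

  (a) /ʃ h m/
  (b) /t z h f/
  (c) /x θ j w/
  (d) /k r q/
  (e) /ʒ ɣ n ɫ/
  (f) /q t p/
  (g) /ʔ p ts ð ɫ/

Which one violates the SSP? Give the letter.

d

(a) sonority 3-3-4: well-formed.
(b) sonority 1-3-3-3: well-formed.
(c) sonority 3-3-6-6: well-formed.
(d) sonority 1-5-1: ill-formed.
(e) sonority 3-3-4-5: well-formed.
(f) sonority 1-1-1: well-formed.
(g) sonority 1-1-2-3-5: well-formed.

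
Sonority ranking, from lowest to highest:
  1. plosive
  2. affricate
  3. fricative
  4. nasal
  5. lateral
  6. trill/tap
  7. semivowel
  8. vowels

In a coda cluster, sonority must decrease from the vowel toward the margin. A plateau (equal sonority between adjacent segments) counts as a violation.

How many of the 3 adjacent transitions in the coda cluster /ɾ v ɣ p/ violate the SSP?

/ɾ/: trill/tap = 6.
/v/: fricative = 3.
/ɣ/: fricative = 3.
/p/: plosive = 1.
/ɾ/→/v/: 6→3 (falls) — ok.
/v/→/ɣ/: 3→3 (plateau) — violation.
/ɣ/→/p/: 3→1 (falls) — ok.

1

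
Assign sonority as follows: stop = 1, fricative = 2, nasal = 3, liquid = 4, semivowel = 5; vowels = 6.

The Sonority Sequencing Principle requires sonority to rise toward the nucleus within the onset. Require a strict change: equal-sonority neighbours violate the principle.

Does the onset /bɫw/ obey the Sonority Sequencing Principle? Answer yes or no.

/b/ — stop, sonority 1.
/ɫ/ — liquid, sonority 4.
/w/ — semivowel, sonority 5.
The profile 1-4-5 strictly rises, so the onset satisfies the SSP.

yes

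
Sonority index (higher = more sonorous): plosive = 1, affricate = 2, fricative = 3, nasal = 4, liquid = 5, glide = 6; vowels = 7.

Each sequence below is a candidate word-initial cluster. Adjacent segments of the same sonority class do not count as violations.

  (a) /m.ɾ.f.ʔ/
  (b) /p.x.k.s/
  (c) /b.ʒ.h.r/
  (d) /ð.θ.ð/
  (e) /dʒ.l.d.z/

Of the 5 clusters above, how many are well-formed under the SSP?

(a) 4-5-3-1 → violates
(b) 1-3-1-3 → violates
(c) 1-3-3-5 → obeys
(d) 3-3-3 → obeys
(e) 2-5-1-3 → violates

2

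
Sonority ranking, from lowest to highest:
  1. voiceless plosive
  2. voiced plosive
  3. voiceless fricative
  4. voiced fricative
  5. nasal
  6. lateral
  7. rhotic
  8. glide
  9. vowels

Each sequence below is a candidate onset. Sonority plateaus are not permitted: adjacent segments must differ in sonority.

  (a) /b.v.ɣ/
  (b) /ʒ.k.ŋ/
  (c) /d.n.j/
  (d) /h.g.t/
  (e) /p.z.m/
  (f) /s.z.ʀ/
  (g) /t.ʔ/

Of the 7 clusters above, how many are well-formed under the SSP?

3

(a) /b.v.ɣ/: profile 2-4-4 — violates.
(b) /ʒ.k.ŋ/: profile 4-1-5 — violates.
(c) /d.n.j/: profile 2-5-8 — obeys.
(d) /h.g.t/: profile 3-2-1 — violates.
(e) /p.z.m/: profile 1-4-5 — obeys.
(f) /s.z.ʀ/: profile 3-4-7 — obeys.
(g) /t.ʔ/: profile 1-1 — violates.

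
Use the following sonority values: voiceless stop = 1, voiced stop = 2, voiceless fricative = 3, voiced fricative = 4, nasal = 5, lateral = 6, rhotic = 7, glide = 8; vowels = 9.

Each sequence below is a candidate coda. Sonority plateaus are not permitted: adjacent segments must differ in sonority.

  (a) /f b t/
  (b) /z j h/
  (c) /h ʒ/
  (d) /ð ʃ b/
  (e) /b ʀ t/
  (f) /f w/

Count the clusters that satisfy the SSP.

2

(a) /f b t/: profile 3-2-1 — obeys.
(b) /z j h/: profile 4-8-3 — violates.
(c) /h ʒ/: profile 3-4 — violates.
(d) /ð ʃ b/: profile 4-3-2 — obeys.
(e) /b ʀ t/: profile 2-7-1 — violates.
(f) /f w/: profile 3-8 — violates.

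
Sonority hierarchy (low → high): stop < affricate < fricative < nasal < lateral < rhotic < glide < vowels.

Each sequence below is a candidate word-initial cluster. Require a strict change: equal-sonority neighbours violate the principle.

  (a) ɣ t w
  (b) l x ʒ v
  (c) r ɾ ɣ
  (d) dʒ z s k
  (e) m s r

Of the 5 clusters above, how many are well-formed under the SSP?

(a) sonority 3-1-7: ill-formed.
(b) sonority 5-3-3-3: ill-formed.
(c) sonority 6-6-3: ill-formed.
(d) sonority 2-3-3-1: ill-formed.
(e) sonority 4-3-6: ill-formed.

0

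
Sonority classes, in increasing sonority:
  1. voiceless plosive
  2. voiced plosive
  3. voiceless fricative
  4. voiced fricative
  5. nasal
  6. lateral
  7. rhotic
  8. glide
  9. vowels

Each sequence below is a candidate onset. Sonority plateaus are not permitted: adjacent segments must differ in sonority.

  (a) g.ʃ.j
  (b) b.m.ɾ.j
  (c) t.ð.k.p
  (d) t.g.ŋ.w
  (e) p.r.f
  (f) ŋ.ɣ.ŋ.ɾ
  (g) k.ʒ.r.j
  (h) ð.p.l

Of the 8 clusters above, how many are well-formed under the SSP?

(a) sonority 2-3-8: well-formed.
(b) sonority 2-5-7-8: well-formed.
(c) sonority 1-4-1-1: ill-formed.
(d) sonority 1-2-5-8: well-formed.
(e) sonority 1-7-3: ill-formed.
(f) sonority 5-4-5-7: ill-formed.
(g) sonority 1-4-7-8: well-formed.
(h) sonority 4-1-6: ill-formed.

4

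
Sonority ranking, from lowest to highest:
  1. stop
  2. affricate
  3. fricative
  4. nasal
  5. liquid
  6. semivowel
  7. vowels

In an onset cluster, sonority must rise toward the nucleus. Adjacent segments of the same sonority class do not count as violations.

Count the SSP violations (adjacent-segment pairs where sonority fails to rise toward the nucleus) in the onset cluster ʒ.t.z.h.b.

/ʒ/: fricative = 3.
/t/: stop = 1.
/z/: fricative = 3.
/h/: fricative = 3.
/b/: stop = 1.
/ʒ/→/t/: 3→1 (does not rise) — violation.
/t/→/z/: 1→3 (rises) — ok.
/z/→/h/: 3→3 (plateau, allowed) — ok.
/h/→/b/: 3→1 (does not rise) — violation.

2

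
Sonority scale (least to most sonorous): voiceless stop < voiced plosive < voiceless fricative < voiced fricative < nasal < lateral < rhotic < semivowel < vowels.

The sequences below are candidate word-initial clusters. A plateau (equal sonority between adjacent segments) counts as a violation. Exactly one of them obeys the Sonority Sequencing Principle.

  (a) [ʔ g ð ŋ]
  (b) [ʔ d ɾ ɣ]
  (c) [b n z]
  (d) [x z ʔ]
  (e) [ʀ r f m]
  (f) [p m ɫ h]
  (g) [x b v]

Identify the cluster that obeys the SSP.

a

(a) sonority 1-2-4-5: well-formed.
(b) sonority 1-2-7-4: ill-formed.
(c) sonority 2-5-4: ill-formed.
(d) sonority 3-4-1: ill-formed.
(e) sonority 7-7-3-5: ill-formed.
(f) sonority 1-5-6-3: ill-formed.
(g) sonority 3-2-4: ill-formed.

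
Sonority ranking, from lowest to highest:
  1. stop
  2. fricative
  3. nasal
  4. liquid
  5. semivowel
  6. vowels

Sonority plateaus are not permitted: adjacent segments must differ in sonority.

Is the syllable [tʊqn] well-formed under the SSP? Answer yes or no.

Onset: /t/ is a stop (sonority 1); then the nucleus /ʊ/ (sonority 6).
Onset profile 1-6 — rises to the nucleus.
Coda: /q/ is a stop (sonority 1), /n/ is a nasal (sonority 3).
Coda profile 6-1-3 — does not strictly fall throughout.

no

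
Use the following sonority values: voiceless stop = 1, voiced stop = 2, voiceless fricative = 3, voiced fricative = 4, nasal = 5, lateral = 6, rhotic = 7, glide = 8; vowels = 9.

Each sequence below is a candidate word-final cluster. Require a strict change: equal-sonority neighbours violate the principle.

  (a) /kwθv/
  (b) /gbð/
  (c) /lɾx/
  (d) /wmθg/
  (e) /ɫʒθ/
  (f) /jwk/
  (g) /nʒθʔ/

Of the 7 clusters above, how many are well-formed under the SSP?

(a) /kwθv/: profile 1-8-3-4 — violates.
(b) /gbð/: profile 2-2-4 — violates.
(c) /lɾx/: profile 6-7-3 — violates.
(d) /wmθg/: profile 8-5-3-2 — obeys.
(e) /ɫʒθ/: profile 6-4-3 — obeys.
(f) /jwk/: profile 8-8-1 — violates.
(g) /nʒθʔ/: profile 5-4-3-1 — obeys.

3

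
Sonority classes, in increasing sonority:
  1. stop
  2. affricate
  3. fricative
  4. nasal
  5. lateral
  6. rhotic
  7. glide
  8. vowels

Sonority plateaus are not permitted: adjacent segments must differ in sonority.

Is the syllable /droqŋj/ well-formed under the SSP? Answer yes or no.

Onset: /d/ is a stop (sonority 1), /r/ is a rhotic (sonority 6); then the nucleus /o/ (sonority 8).
Onset profile 1-6-8 — rises to the nucleus.
Coda: /q/ is a stop (sonority 1), /ŋ/ is a nasal (sonority 4), /j/ is a glide (sonority 7).
Coda profile 8-1-4-7 — does not strictly fall throughout.

no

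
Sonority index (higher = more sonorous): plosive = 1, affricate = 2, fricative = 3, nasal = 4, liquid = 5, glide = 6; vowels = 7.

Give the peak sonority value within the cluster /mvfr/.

/m/ — nasal, sonority 4.
/v/ — fricative, sonority 3.
/f/ — fricative, sonority 3.
/r/ — liquid, sonority 5.
The maximum is 5.

5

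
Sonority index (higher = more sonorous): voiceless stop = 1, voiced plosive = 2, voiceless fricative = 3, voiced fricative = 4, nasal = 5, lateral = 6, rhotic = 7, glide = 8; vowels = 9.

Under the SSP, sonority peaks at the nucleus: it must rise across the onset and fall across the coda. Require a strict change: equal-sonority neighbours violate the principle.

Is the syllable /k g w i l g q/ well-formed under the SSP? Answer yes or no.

yes

Onset: /k/ is a voiceless stop (sonority 1), /g/ is a voiced plosive (sonority 2), /w/ is a glide (sonority 8); then the nucleus /i/ (sonority 9).
Onset profile 1-2-8-9 — rises to the nucleus.
Coda: /l/ is a lateral (sonority 6), /g/ is a voiced plosive (sonority 2), /q/ is a voiceless stop (sonority 1).
Coda profile 9-6-2-1 — falls from the nucleus.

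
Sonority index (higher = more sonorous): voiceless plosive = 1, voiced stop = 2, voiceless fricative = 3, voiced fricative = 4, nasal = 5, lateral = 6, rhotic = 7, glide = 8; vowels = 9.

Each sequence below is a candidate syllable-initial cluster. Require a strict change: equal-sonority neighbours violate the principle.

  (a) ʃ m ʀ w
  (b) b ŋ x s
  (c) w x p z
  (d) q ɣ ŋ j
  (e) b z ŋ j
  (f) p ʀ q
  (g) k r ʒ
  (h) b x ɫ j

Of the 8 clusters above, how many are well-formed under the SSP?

(a) ʃ m ʀ w: profile 3-5-7-8 — obeys.
(b) b ŋ x s: profile 2-5-3-3 — violates.
(c) w x p z: profile 8-3-1-4 — violates.
(d) q ɣ ŋ j: profile 1-4-5-8 — obeys.
(e) b z ŋ j: profile 2-4-5-8 — obeys.
(f) p ʀ q: profile 1-7-1 — violates.
(g) k r ʒ: profile 1-7-4 — violates.
(h) b x ɫ j: profile 2-3-6-8 — obeys.

4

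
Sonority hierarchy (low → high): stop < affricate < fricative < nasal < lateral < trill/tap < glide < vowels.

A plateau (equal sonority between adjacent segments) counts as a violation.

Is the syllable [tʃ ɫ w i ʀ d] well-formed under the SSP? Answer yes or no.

Onset: /tʃ/ is an affricate (sonority 2), /ɫ/ is a lateral (sonority 5), /w/ is a glide (sonority 7); then the nucleus /i/ (sonority 8).
Onset profile 2-5-7-8 — rises to the nucleus.
Coda: /ʀ/ is a trill/tap (sonority 6), /d/ is a stop (sonority 1).
Coda profile 8-6-1 — falls from the nucleus.

yes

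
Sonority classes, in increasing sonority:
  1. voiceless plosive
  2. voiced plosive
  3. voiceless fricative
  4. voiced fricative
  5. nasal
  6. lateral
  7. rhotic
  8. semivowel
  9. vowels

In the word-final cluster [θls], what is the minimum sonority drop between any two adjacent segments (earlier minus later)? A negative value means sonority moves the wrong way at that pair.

-3

/θ/ — voiceless fricative, sonority 3.
/l/ — lateral, sonority 6.
/s/ — voiceless fricative, sonority 3.
/θ/→/l/: change -3.
/l/→/s/: change +3.
Minimum = -3.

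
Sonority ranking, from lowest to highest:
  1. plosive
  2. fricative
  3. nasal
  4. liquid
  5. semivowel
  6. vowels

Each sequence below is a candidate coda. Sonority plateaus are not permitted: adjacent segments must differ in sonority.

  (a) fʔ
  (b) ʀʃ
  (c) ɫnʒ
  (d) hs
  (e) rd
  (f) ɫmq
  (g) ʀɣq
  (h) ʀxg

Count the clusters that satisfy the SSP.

7

(a) sonority 2-1: well-formed.
(b) sonority 4-2: well-formed.
(c) sonority 4-3-2: well-formed.
(d) sonority 2-2: ill-formed.
(e) sonority 4-1: well-formed.
(f) sonority 4-3-1: well-formed.
(g) sonority 4-2-1: well-formed.
(h) sonority 4-2-1: well-formed.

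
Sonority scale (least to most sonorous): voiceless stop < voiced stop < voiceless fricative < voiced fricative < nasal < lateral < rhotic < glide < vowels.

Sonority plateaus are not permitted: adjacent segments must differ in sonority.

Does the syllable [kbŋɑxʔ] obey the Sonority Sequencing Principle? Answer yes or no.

Onset: /k/ is a voiceless stop (sonority 1), /b/ is a voiced stop (sonority 2), /ŋ/ is a nasal (sonority 5); then the nucleus /ɑ/ (sonority 9).
Onset profile 1-2-5-9 — rises to the nucleus.
Coda: /x/ is a voiceless fricative (sonority 3), /ʔ/ is a voiceless stop (sonority 1).
Coda profile 9-3-1 — falls from the nucleus.

yes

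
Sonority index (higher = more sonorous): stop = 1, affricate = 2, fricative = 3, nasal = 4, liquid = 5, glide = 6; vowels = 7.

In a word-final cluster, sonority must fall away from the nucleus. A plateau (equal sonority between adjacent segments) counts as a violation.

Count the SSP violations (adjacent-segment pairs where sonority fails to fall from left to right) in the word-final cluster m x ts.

0

/m/ — nasal, sonority 4.
/x/ — fricative, sonority 3.
/ts/ — affricate, sonority 2.
/m/→/x/: 4→3 (falls) — ok.
/x/→/ts/: 3→2 (falls) — ok.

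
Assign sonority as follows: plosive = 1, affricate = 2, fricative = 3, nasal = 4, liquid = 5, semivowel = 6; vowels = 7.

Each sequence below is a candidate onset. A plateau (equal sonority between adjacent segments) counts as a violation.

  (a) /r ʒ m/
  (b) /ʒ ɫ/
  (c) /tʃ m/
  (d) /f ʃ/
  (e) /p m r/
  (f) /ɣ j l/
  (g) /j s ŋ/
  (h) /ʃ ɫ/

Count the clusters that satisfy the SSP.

(a) 5-3-4 → violates
(b) 3-5 → obeys
(c) 2-4 → obeys
(d) 3-3 → violates
(e) 1-4-5 → obeys
(f) 3-6-5 → violates
(g) 6-3-4 → violates
(h) 3-5 → obeys

4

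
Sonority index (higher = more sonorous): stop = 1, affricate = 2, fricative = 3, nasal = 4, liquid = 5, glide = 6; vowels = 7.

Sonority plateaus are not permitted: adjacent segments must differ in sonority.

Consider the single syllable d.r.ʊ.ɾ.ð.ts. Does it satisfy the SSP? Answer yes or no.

yes

Onset: /d/ is a stop (sonority 1), /r/ is a liquid (sonority 5); then the nucleus /ʊ/ (sonority 7).
Onset profile 1-5-7 — rises to the nucleus.
Coda: /ɾ/ is a liquid (sonority 5), /ð/ is a fricative (sonority 3), /ts/ is an affricate (sonority 2).
Coda profile 7-5-3-2 — falls from the nucleus.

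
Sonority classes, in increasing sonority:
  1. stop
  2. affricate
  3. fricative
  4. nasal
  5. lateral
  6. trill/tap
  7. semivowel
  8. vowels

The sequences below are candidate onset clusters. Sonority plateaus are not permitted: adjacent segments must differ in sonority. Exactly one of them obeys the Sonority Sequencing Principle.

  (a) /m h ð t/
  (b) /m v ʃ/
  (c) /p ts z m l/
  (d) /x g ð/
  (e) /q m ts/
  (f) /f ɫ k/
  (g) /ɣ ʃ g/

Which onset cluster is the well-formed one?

c

(a) 4-3-3-1 → violates
(b) 4-3-3 → violates
(c) 1-2-3-4-5 → obeys
(d) 3-1-3 → violates
(e) 1-4-2 → violates
(f) 3-5-1 → violates
(g) 3-3-1 → violates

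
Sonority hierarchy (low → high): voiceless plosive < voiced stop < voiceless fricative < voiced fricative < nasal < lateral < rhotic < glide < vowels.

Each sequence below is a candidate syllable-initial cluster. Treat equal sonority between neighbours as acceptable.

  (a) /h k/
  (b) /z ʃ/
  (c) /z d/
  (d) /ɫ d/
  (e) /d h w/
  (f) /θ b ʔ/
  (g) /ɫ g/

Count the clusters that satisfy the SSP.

(a) /h k/: profile 3-1 — violates.
(b) /z ʃ/: profile 4-3 — violates.
(c) /z d/: profile 4-2 — violates.
(d) /ɫ d/: profile 6-2 — violates.
(e) /d h w/: profile 2-3-8 — obeys.
(f) /θ b ʔ/: profile 3-2-1 — violates.
(g) /ɫ g/: profile 6-2 — violates.

1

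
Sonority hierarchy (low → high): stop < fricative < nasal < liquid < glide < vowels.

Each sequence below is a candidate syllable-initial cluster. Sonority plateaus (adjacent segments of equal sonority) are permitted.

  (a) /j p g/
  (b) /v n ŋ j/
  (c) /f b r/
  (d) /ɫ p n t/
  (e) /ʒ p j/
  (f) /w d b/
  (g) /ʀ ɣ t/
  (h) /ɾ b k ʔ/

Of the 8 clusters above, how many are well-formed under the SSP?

(a) /j p g/: profile 5-1-1 — violates.
(b) /v n ŋ j/: profile 2-3-3-5 — obeys.
(c) /f b r/: profile 2-1-4 — violates.
(d) /ɫ p n t/: profile 4-1-3-1 — violates.
(e) /ʒ p j/: profile 2-1-5 — violates.
(f) /w d b/: profile 5-1-1 — violates.
(g) /ʀ ɣ t/: profile 4-2-1 — violates.
(h) /ɾ b k ʔ/: profile 4-1-1-1 — violates.

1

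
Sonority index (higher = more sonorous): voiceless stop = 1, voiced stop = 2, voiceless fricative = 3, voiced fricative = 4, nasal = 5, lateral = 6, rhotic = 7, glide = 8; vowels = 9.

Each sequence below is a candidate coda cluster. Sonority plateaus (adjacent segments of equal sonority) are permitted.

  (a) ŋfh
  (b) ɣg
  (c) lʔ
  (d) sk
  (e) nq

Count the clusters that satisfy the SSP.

(a) 5-3-3 → obeys
(b) 4-2 → obeys
(c) 6-1 → obeys
(d) 3-1 → obeys
(e) 5-1 → obeys

5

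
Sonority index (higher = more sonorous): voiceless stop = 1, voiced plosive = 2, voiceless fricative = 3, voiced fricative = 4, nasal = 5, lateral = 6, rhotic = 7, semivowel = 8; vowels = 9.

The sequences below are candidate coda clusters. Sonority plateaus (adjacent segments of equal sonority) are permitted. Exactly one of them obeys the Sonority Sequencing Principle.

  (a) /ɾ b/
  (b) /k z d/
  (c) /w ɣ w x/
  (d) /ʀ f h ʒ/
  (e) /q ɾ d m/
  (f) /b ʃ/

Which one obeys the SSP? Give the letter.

a

(a) sonority 7-2: well-formed.
(b) sonority 1-4-2: ill-formed.
(c) sonority 8-4-8-3: ill-formed.
(d) sonority 7-3-3-4: ill-formed.
(e) sonority 1-7-2-5: ill-formed.
(f) sonority 2-3: ill-formed.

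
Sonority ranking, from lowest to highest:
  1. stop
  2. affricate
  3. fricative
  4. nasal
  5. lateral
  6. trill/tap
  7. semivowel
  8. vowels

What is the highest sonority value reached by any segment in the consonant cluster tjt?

7

/t/: stop = 1.
/j/: semivowel = 7.
/t/: stop = 1.
The maximum is 7.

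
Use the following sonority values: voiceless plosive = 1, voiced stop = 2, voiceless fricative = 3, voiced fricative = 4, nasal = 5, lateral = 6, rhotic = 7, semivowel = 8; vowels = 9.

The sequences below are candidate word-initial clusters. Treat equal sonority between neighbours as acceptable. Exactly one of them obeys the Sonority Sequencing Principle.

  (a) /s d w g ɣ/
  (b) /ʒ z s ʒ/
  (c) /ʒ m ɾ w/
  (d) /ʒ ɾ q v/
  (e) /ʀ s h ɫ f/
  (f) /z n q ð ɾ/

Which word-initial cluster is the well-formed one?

(a) /s d w g ɣ/: profile 3-2-8-2-4 — violates.
(b) /ʒ z s ʒ/: profile 4-4-3-4 — violates.
(c) /ʒ m ɾ w/: profile 4-5-7-8 — obeys.
(d) /ʒ ɾ q v/: profile 4-7-1-4 — violates.
(e) /ʀ s h ɫ f/: profile 7-3-3-6-3 — violates.
(f) /z n q ð ɾ/: profile 4-5-1-4-7 — violates.

c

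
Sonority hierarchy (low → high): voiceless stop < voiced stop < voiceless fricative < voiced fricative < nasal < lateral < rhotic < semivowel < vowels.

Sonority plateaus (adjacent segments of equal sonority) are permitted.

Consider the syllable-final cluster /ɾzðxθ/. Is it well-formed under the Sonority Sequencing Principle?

yes

/ɾ/: rhotic = 7.
/z/: voiced fricative = 4.
/ð/: voiced fricative = 4.
/x/: voiceless fricative = 3.
/θ/: voiceless fricative = 3.
The profile 7-4-4-3-3 is non-increasing (plateaus allowed), so the syllable-final cluster satisfies the SSP.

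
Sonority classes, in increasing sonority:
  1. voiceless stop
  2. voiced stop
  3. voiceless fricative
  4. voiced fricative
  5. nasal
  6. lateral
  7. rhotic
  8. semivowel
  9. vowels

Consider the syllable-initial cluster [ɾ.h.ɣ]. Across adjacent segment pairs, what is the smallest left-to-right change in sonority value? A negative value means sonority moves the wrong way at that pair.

-4

/ɾ/ — rhotic, sonority 7.
/h/ — voiceless fricative, sonority 3.
/ɣ/ — voiced fricative, sonority 4.
/ɾ/→/h/: change -4.
/h/→/ɣ/: change +1.
Minimum = -4.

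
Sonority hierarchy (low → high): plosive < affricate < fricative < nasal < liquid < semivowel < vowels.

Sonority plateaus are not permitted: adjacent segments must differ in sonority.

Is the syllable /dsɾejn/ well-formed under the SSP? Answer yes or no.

Onset: /d/ is a plosive (sonority 1), /s/ is a fricative (sonority 3), /ɾ/ is a liquid (sonority 5); then the nucleus /e/ (sonority 7).
Onset profile 1-3-5-7 — rises to the nucleus.
Coda: /j/ is a semivowel (sonority 6), /n/ is a nasal (sonority 4).
Coda profile 7-6-4 — falls from the nucleus.

yes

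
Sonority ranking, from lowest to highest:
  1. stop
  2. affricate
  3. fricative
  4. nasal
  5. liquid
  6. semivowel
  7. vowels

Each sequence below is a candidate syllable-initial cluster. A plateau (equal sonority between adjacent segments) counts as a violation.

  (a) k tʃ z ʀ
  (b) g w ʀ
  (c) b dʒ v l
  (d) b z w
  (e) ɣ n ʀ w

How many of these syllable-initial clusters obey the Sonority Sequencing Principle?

(a) k tʃ z ʀ: profile 1-2-3-5 — obeys.
(b) g w ʀ: profile 1-6-5 — violates.
(c) b dʒ v l: profile 1-2-3-5 — obeys.
(d) b z w: profile 1-3-6 — obeys.
(e) ɣ n ʀ w: profile 3-4-5-6 — obeys.

4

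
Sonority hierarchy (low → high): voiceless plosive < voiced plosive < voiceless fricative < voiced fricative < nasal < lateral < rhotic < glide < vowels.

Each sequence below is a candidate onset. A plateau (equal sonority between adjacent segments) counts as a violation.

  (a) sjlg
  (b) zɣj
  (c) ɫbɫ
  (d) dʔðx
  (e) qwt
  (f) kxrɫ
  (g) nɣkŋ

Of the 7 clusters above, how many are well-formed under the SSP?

0

(a) 3-8-6-2 → violates
(b) 4-4-8 → violates
(c) 6-2-6 → violates
(d) 2-1-4-3 → violates
(e) 1-8-1 → violates
(f) 1-3-7-6 → violates
(g) 5-4-1-5 → violates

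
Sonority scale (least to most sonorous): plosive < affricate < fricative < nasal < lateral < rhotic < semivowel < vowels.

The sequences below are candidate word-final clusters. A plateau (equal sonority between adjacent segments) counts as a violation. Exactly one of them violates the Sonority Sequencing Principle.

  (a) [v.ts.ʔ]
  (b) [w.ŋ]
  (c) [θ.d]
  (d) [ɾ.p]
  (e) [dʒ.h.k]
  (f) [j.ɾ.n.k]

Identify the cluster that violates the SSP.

e

(a) [v.ts.ʔ]: profile 3-2-1 — obeys.
(b) [w.ŋ]: profile 7-4 — obeys.
(c) [θ.d]: profile 3-1 — obeys.
(d) [ɾ.p]: profile 6-1 — obeys.
(e) [dʒ.h.k]: profile 2-3-1 — violates.
(f) [j.ɾ.n.k]: profile 7-6-4-1 — obeys.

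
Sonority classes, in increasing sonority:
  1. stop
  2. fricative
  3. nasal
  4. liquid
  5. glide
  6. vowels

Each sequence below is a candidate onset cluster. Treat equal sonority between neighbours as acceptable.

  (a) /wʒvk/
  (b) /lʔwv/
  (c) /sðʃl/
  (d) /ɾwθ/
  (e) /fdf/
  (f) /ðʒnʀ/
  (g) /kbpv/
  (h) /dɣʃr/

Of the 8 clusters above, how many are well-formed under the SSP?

4

(a) /wʒvk/: profile 5-2-2-1 — violates.
(b) /lʔwv/: profile 4-1-5-2 — violates.
(c) /sðʃl/: profile 2-2-2-4 — obeys.
(d) /ɾwθ/: profile 4-5-2 — violates.
(e) /fdf/: profile 2-1-2 — violates.
(f) /ðʒnʀ/: profile 2-2-3-4 — obeys.
(g) /kbpv/: profile 1-1-1-2 — obeys.
(h) /dɣʃr/: profile 1-2-2-4 — obeys.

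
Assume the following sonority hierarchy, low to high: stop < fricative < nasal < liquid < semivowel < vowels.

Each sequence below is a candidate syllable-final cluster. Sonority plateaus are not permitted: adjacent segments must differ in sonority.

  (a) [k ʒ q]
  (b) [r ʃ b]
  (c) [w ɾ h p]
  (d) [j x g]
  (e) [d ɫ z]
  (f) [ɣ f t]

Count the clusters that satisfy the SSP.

3

(a) [k ʒ q]: profile 1-2-1 — violates.
(b) [r ʃ b]: profile 4-2-1 — obeys.
(c) [w ɾ h p]: profile 5-4-2-1 — obeys.
(d) [j x g]: profile 5-2-1 — obeys.
(e) [d ɫ z]: profile 1-4-2 — violates.
(f) [ɣ f t]: profile 2-2-1 — violates.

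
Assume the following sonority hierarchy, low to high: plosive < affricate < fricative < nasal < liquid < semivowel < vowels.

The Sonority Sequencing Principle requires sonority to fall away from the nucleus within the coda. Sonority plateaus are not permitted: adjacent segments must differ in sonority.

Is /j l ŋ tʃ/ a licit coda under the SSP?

/j/ — semivowel, sonority 6.
/l/ — liquid, sonority 5.
/ŋ/ — nasal, sonority 4.
/tʃ/ — affricate, sonority 2.
The profile 6-5-4-2 strictly falls, so the coda satisfies the SSP.

yes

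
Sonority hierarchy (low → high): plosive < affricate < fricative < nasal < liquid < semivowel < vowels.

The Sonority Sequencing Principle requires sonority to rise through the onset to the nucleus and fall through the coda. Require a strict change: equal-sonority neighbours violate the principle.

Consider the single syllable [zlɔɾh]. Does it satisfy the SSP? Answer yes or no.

yes

Onset: /z/ is a fricative (sonority 3), /l/ is a liquid (sonority 5); then the nucleus /ɔ/ (sonority 7).
Onset profile 3-5-7 — rises to the nucleus.
Coda: /ɾ/ is a liquid (sonority 5), /h/ is a fricative (sonority 3).
Coda profile 7-5-3 — falls from the nucleus.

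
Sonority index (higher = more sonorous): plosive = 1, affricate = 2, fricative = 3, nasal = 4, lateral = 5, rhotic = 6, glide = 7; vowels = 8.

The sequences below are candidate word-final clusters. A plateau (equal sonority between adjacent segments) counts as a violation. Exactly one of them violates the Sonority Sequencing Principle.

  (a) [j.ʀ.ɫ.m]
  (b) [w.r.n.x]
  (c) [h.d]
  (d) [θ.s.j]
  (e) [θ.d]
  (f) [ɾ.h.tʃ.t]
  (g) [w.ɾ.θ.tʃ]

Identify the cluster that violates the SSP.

(a) [j.ʀ.ɫ.m]: profile 7-6-5-4 — obeys.
(b) [w.r.n.x]: profile 7-6-4-3 — obeys.
(c) [h.d]: profile 3-1 — obeys.
(d) [θ.s.j]: profile 3-3-7 — violates.
(e) [θ.d]: profile 3-1 — obeys.
(f) [ɾ.h.tʃ.t]: profile 6-3-2-1 — obeys.
(g) [w.ɾ.θ.tʃ]: profile 7-6-3-2 — obeys.

d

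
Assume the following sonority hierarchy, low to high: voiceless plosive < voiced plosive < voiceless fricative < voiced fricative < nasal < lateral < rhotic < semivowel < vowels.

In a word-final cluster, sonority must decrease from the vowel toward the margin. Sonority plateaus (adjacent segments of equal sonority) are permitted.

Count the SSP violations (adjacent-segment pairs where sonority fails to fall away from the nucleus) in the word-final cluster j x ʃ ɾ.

1

/j/ — semivowel, sonority 8.
/x/ — voiceless fricative, sonority 3.
/ʃ/ — voiceless fricative, sonority 3.
/ɾ/ — rhotic, sonority 7.
/j/→/x/: 8→3 (falls) — ok.
/x/→/ʃ/: 3→3 (plateau, allowed) — ok.
/ʃ/→/ɾ/: 3→7 (does not fall) — violation.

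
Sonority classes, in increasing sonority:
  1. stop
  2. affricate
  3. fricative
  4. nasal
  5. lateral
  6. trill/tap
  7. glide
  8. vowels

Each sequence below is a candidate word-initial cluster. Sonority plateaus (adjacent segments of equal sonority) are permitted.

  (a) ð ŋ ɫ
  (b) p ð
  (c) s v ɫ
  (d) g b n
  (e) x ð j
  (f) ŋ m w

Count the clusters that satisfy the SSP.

(a) sonority 3-4-5: well-formed.
(b) sonority 1-3: well-formed.
(c) sonority 3-3-5: well-formed.
(d) sonority 1-1-4: well-formed.
(e) sonority 3-3-7: well-formed.
(f) sonority 4-4-7: well-formed.

6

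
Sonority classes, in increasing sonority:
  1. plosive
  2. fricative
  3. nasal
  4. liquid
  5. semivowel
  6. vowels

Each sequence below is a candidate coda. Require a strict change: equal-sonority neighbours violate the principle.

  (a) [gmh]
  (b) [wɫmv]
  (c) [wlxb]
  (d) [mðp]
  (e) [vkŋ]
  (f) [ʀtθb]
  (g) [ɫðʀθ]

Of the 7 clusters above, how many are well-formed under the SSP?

3

(a) sonority 1-3-2: ill-formed.
(b) sonority 5-4-3-2: well-formed.
(c) sonority 5-4-2-1: well-formed.
(d) sonority 3-2-1: well-formed.
(e) sonority 2-1-3: ill-formed.
(f) sonority 4-1-2-1: ill-formed.
(g) sonority 4-2-4-2: ill-formed.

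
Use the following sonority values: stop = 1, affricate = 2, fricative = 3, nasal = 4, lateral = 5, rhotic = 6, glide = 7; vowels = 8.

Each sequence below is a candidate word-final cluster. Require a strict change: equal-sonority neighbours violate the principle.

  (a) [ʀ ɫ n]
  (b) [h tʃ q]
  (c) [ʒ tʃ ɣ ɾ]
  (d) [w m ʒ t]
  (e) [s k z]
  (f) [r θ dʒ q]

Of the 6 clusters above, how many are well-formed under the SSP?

(a) sonority 6-5-4: well-formed.
(b) sonority 3-2-1: well-formed.
(c) sonority 3-2-3-6: ill-formed.
(d) sonority 7-4-3-1: well-formed.
(e) sonority 3-1-3: ill-formed.
(f) sonority 6-3-2-1: well-formed.

4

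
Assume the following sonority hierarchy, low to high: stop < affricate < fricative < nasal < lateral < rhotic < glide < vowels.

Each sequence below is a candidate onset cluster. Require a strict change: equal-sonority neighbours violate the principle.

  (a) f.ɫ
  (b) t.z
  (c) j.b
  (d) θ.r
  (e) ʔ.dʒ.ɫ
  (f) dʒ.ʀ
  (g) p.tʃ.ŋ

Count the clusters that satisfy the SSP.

(a) 3-5 → obeys
(b) 1-3 → obeys
(c) 7-1 → violates
(d) 3-6 → obeys
(e) 1-2-5 → obeys
(f) 2-6 → obeys
(g) 1-2-4 → obeys

6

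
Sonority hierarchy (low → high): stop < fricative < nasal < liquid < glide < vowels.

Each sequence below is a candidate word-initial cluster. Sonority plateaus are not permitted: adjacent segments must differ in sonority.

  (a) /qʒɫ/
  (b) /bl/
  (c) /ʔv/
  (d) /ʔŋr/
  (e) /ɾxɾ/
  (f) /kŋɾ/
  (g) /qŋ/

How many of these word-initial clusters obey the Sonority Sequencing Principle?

6

(a) 1-2-4 → obeys
(b) 1-4 → obeys
(c) 1-2 → obeys
(d) 1-3-4 → obeys
(e) 4-2-4 → violates
(f) 1-3-4 → obeys
(g) 1-3 → obeys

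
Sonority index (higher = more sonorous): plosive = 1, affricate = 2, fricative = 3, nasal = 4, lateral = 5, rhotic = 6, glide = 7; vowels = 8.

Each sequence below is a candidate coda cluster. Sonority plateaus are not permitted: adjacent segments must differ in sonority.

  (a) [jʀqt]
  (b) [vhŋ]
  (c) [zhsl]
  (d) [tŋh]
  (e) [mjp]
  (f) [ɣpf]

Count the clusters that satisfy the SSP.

(a) sonority 7-6-1-1: ill-formed.
(b) sonority 3-3-4: ill-formed.
(c) sonority 3-3-3-5: ill-formed.
(d) sonority 1-4-3: ill-formed.
(e) sonority 4-7-1: ill-formed.
(f) sonority 3-1-3: ill-formed.

0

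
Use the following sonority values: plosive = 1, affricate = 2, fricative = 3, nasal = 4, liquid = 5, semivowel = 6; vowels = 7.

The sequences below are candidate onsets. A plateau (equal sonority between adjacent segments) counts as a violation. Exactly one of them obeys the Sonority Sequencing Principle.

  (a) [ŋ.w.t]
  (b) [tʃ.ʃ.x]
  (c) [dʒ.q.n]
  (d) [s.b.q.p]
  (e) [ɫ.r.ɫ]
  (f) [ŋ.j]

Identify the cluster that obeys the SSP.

f

(a) [ŋ.w.t]: profile 4-6-1 — violates.
(b) [tʃ.ʃ.x]: profile 2-3-3 — violates.
(c) [dʒ.q.n]: profile 2-1-4 — violates.
(d) [s.b.q.p]: profile 3-1-1-1 — violates.
(e) [ɫ.r.ɫ]: profile 5-5-5 — violates.
(f) [ŋ.j]: profile 4-6 — obeys.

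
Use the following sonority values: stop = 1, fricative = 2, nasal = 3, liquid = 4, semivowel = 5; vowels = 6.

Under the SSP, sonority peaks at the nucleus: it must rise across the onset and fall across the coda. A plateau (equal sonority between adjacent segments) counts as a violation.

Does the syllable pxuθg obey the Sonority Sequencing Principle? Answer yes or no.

yes

Onset: /p/ is a stop (sonority 1), /x/ is a fricative (sonority 2); then the nucleus /u/ (sonority 6).
Onset profile 1-2-6 — rises to the nucleus.
Coda: /θ/ is a fricative (sonority 2), /g/ is a stop (sonority 1).
Coda profile 6-2-1 — falls from the nucleus.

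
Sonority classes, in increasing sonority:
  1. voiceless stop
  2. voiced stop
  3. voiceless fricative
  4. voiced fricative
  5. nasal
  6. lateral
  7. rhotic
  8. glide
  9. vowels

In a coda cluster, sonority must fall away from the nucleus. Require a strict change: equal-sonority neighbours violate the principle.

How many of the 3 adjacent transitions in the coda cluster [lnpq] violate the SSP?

1

/l/ is a lateral (sonority 6).
/n/ is a nasal (sonority 5).
/p/ is a voiceless stop (sonority 1).
/q/ is a voiceless stop (sonority 1).
/l/→/n/: 6→5 (falls) — ok.
/n/→/p/: 5→1 (falls) — ok.
/p/→/q/: 1→1 (plateau) — violation.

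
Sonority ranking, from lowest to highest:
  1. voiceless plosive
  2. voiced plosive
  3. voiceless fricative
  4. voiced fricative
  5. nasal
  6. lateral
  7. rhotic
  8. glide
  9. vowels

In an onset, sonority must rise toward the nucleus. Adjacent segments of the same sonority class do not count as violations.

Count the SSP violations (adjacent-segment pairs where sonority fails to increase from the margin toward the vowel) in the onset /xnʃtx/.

/x/ — voiceless fricative, sonority 3.
/n/ — nasal, sonority 5.
/ʃ/ — voiceless fricative, sonority 3.
/t/ — voiceless plosive, sonority 1.
/x/ — voiceless fricative, sonority 3.
/x/→/n/: 3→5 (rises) — ok.
/n/→/ʃ/: 5→3 (does not rise) — violation.
/ʃ/→/t/: 3→1 (does not rise) — violation.
/t/→/x/: 1→3 (rises) — ok.

2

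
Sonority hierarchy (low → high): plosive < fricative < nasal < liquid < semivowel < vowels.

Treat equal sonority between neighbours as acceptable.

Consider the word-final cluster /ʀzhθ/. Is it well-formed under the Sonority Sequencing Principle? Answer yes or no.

/ʀ/ is a liquid (sonority 4).
/z/ is a fricative (sonority 2).
/h/ is a fricative (sonority 2).
/θ/ is a fricative (sonority 2).
The profile 4-2-2-2 is non-increasing (plateaus allowed), so the word-final cluster satisfies the SSP.

yes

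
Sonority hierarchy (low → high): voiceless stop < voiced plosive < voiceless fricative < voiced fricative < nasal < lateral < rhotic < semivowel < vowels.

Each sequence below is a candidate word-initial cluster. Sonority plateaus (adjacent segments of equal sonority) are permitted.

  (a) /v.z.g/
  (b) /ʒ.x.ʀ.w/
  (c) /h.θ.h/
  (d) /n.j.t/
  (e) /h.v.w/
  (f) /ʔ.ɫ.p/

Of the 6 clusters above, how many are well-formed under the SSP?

2

(a) 4-4-2 → violates
(b) 4-3-7-8 → violates
(c) 3-3-3 → obeys
(d) 5-8-1 → violates
(e) 3-4-8 → obeys
(f) 1-6-1 → violates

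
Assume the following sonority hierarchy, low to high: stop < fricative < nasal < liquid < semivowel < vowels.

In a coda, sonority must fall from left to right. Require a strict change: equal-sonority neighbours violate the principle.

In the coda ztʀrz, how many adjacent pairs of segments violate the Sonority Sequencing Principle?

2

/z/ — fricative, sonority 2.
/t/ — stop, sonority 1.
/ʀ/ — liquid, sonority 4.
/r/ — liquid, sonority 4.
/z/ — fricative, sonority 2.
/z/→/t/: 2→1 (falls) — ok.
/t/→/ʀ/: 1→4 (does not fall) — violation.
/ʀ/→/r/: 4→4 (plateau) — violation.
/r/→/z/: 4→2 (falls) — ok.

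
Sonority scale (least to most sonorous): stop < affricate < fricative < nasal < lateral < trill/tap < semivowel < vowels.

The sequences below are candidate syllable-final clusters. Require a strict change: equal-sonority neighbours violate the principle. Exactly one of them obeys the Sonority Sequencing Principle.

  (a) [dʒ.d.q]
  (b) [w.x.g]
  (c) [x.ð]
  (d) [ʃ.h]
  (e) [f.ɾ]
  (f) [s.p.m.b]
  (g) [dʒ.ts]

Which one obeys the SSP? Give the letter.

b

(a) 2-1-1 → violates
(b) 7-3-1 → obeys
(c) 3-3 → violates
(d) 3-3 → violates
(e) 3-6 → violates
(f) 3-1-4-1 → violates
(g) 2-2 → violates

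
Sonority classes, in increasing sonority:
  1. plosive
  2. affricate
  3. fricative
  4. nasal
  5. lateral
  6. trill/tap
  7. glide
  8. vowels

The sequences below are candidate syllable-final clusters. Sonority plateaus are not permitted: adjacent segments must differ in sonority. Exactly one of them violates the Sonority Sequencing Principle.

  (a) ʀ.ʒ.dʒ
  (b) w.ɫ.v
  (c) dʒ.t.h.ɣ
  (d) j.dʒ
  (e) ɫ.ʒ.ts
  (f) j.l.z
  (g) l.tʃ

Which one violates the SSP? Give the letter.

c

(a) 6-3-2 → obeys
(b) 7-5-3 → obeys
(c) 2-1-3-3 → violates
(d) 7-2 → obeys
(e) 5-3-2 → obeys
(f) 7-5-3 → obeys
(g) 5-2 → obeys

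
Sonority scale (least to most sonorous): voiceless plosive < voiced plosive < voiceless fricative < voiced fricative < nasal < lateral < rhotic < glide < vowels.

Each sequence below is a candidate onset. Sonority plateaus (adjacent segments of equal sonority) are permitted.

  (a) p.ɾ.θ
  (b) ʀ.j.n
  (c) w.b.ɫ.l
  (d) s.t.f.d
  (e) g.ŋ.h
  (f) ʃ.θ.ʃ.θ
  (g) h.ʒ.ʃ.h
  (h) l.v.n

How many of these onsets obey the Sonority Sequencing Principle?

1

(a) sonority 1-7-3: ill-formed.
(b) sonority 7-8-5: ill-formed.
(c) sonority 8-2-6-6: ill-formed.
(d) sonority 3-1-3-2: ill-formed.
(e) sonority 2-5-3: ill-formed.
(f) sonority 3-3-3-3: well-formed.
(g) sonority 3-4-3-3: ill-formed.
(h) sonority 6-4-5: ill-formed.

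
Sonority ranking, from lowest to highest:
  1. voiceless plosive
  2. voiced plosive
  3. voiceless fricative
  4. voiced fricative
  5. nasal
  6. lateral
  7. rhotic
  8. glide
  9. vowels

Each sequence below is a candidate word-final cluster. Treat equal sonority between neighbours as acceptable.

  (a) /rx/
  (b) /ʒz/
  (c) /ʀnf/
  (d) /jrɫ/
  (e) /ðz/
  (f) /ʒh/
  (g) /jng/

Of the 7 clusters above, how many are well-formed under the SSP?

7

(a) sonority 7-3: well-formed.
(b) sonority 4-4: well-formed.
(c) sonority 7-5-3: well-formed.
(d) sonority 8-7-6: well-formed.
(e) sonority 4-4: well-formed.
(f) sonority 4-3: well-formed.
(g) sonority 8-5-2: well-formed.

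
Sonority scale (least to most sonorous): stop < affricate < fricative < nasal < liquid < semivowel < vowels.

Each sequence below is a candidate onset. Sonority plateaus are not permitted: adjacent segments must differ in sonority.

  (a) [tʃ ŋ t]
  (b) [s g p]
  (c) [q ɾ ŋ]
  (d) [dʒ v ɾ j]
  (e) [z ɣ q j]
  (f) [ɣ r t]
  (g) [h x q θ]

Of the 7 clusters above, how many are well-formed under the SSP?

(a) 2-4-1 → violates
(b) 3-1-1 → violates
(c) 1-5-4 → violates
(d) 2-3-5-6 → obeys
(e) 3-3-1-6 → violates
(f) 3-5-1 → violates
(g) 3-3-1-3 → violates

1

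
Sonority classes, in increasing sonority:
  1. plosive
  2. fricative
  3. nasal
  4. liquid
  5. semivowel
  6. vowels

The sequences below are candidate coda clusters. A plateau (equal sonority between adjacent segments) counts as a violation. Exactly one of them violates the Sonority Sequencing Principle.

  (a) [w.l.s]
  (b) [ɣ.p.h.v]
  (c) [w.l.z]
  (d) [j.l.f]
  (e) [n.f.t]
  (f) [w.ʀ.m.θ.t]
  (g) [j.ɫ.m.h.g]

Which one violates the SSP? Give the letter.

b

(a) 5-4-2 → obeys
(b) 2-1-2-2 → violates
(c) 5-4-2 → obeys
(d) 5-4-2 → obeys
(e) 3-2-1 → obeys
(f) 5-4-3-2-1 → obeys
(g) 5-4-3-2-1 → obeys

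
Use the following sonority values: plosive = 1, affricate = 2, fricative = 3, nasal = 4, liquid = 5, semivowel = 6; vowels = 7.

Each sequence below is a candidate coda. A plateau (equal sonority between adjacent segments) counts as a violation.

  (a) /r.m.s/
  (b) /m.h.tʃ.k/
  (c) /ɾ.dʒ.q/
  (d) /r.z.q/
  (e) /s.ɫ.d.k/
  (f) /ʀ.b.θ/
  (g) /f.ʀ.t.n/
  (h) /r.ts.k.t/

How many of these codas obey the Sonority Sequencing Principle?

4

(a) 5-4-3 → obeys
(b) 4-3-2-1 → obeys
(c) 5-2-1 → obeys
(d) 5-3-1 → obeys
(e) 3-5-1-1 → violates
(f) 5-1-3 → violates
(g) 3-5-1-4 → violates
(h) 5-2-1-1 → violates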